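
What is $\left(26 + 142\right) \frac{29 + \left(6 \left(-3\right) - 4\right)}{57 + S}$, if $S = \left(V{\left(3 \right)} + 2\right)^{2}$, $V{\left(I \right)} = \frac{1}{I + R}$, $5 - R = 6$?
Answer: $\frac{4704}{253} \approx 18.593$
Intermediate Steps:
$R = -1$ ($R = 5 - 6 = -1$)
$V{\left(I \right)} = \frac{1}{-1 + I}$ ($V{\left(I \right)} = \frac{1}{I - 1} = \frac{1}{-1 + I}$)
$S = \frac{25}{4}$ ($S = \left(\frac{1}{-1 + 3} + 2\right)^{2} = \left(\frac{1}{2} + 2\right)^{2} = \left(\frac{5}{2}\right)^{2} = \frac{25}{4} \approx 6.25$)
$\left(26 + 142\right) \frac{29 + \left(6 \left(-3\right) - 4\right)}{57 + S} = \left(26 + 142\right) \frac{29 + \left(6 \left(-3\right) - 4\right)}{57 + \frac{25}{4}} = 168 \frac{29 - 22}{\frac{253}{4}} = 168 \left(29 - 22\right) \frac{4}{253} = 168 \cdot 7 \cdot \frac{4}{253} = 168 \cdot \frac{28}{253} = \frac{4704}{253}$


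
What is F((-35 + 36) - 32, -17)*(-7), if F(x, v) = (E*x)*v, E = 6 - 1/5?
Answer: -106981/5 ≈ -21396.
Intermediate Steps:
E = 29/5 (E = 6 - 1*⅕ = 6 - ⅕ = 29/5 ≈ 5.8000)
F(x, v) = 29*v*x/5 (F(x, v) = (29*x/5)*v = 29*v*x/5)
F((-35 + 36) - 32, -17)*(-7) = ((29/5)*(-17)*((-35 + 36) - 32))*(-7) = ((29/5)*(-17)*(1 - 32))*(-7) = ((29/5)*(-17)*(-31))*(-7) = (15283/5)*(-7) = -106981/5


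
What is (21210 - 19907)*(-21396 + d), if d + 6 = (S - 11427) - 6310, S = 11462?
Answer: -36063131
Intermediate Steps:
d = -6281 (d = -6 + ((11462 - 11427) - 6310) = -6 + (35 - 6310) = -6 - 6275 = -6281)
(21210 - 19907)*(-21396 + d) = (21210 - 19907)*(-21396 - 6281) = 1303*(-27677) = -36063131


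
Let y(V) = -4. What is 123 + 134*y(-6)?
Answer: -413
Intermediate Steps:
123 + 134*y(-6) = 123 + 134*(-4) = 123 - 536 = -413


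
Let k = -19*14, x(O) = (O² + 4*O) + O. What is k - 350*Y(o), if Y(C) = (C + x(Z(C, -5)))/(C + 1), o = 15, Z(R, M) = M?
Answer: -4753/8 ≈ -594.13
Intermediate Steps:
x(O) = O² + 5*O
k = -266
Y(C) = C/(1 + C) (Y(C) = (C - 5*(5 - 5))/(C + 1) = (C - 5*0)/(1 + C) = (C + 0)/(1 + C) = C/(1 + C))
k - 350*Y(o) = -266 - 5250/(1 + 15) = -266 - 5250/16 = -266 - 350*15/16 = -266 - 2625/8 = -4753/8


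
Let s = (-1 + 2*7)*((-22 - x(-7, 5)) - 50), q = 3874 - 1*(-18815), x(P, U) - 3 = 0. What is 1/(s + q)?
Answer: 1/21714 ≈ 4.6053e-5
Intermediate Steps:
x(P, U) = 3 (x(P, U) = 3 + 0 = 3)
q = 22689 (q = 3874 + 18815 = 22689)
s = -975 (s = (-1 + 2*7)*((-22 - 1*3) - 50) = (-1 + 14)*((-22 - 3) - 50) = 13*(-25 - 50) = 13*(-75) = -975)
1/(s + q) = 1/(-975 + 22689) = 1/21714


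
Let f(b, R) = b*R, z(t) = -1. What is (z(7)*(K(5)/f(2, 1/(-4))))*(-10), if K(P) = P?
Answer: -100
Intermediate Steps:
f(b, R) = R*b
(z(7)*(K(5)/f(2, 1/(-4))))*(-10) = -5/((1/(-4))*2)*(-10) = -5/((1*(-1/4))*2)*(-10) = -5/((-1/4*2))*(-10) = -5/(-1/2)*(-10) = -5*(-2)*(-10) = -1*(-10)*(-10) = 10*(-10) = -100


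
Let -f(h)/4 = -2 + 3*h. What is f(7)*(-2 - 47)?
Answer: 3724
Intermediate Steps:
f(h) = 8 - 12*h (f(h) = -4*(-2 + 3*h) = 8 - 12*h)
f(7)*(-2 - 47) = (8 - 12*7)*(-2 - 47) = (8 - 84)*(-49) = -76*(-49) = 3724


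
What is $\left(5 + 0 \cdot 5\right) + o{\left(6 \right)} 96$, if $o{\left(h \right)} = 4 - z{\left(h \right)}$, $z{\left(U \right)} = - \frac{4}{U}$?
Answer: $453$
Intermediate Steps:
$o{\left(h \right)} = 4 + \frac{4}{h}$ ($o{\left(h \right)} = 4 - - \frac{4}{h} = 4 + \frac{4}{h}$)
$\left(5 + 0 \cdot 5\right) + o{\left(6 \right)} 96 = \left(5 + 0 \cdot 5\right) + \left(4 + \frac{4}{6}\right) 96 = \left(5 + 0\right) + \left(4 + 4 \cdot \frac{1}{6}\right) 96 = 5 + \left(4 + \frac{2}{3}\right) 96 = 5 + \frac{14}{3} \cdot 96 = 5 + 448 = 453$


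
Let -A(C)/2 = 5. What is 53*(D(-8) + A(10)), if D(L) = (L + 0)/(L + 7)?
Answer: -106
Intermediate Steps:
A(C) = -10 (A(C) = -2*5 = -10)
D(L) = L/(7 + L)
53*(D(-8) + A(10)) = 53*(-8/(7 - 8) - 10) = 53*(-8/(-1) - 10) = 53*(-8*(-1) - 10) = 53*(8 - 10) = 53*(-2) = -106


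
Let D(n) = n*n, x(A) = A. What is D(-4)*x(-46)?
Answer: -736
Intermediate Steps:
D(n) = n**2
D(-4)*x(-46) = (-4)**2*(-46) = 16*(-46) = -736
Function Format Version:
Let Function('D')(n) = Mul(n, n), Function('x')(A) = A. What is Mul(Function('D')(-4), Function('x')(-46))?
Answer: -736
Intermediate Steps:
Function('D')(n) = Pow(n, 2)
Mul(Function('D')(-4), Function('x')(-46)) = Mul(Pow(-4, 2), -46) = Mul(16, -46) = -736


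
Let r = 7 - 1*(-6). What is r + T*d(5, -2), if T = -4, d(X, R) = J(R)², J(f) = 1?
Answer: 9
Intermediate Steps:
d(X, R) = 1 (d(X, R) = 1² = 1)
r = 13 (r = 7 + 6 = 13)
r + T*d(5, -2) = 13 - 4*1 = 13 - 4 = 9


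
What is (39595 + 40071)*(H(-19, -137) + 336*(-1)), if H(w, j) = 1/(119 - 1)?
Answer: -1579258951/59 ≈ -2.6767e+7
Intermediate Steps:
H(w, j) = 1/118
(39595 + 40071)*(H(-19, -137) + 336*(-1)) = (39595 + 40071)*(1/118 + 336*(-1)) = 79666*(1/118 - 336) = 79666*(-39647/118) = -1579258951/59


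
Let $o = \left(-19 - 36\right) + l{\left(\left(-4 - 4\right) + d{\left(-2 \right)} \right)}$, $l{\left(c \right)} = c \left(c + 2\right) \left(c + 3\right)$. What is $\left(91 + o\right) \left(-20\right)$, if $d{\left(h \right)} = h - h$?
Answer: $4080$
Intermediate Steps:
$d{\left(h \right)} = 0$
$l{\left(c \right)} = c \left(2 + c\right) \left(3 + c\right)$
$o = -295$ ($o = \left(-19 - 36\right) + \left(\left(-4 - 4\right) + 0\right) \left(6 + \left(\left(-4 - 4\right) + 0\right)^{2} + 5 \left(\left(-4 - 4\right) + 0\right)\right) = \left(-19 - 36\right) + \left(-8 + 0\right) \left(6 + \left(-8 + 0\right)^{2} + 5 \left(-8 + 0\right)\right) = -55 - 8 \left(6 + \left(-8\right)^{2} + 5 \left(-8\right)\right) = -55 - 8 \left(6 + 64 - 40\right) = -55 - 240 = -295$)
$\left(91 + o\right) \left(-20\right) = \left(91 - 295\right) \left(-20\right) = \left(-204\right) \left(-20\right) = 4080$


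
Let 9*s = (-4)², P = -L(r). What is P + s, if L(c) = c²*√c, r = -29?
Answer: 16/9 - 841*I*√29 ≈ 1.7778 - 4528.9*I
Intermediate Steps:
L(c) = c^(5/2)
P = -841*I*√29 (P = -(-29)^(5/2) = -841*I*√29 ≈ -4528.9*I)
s = 16/9 (s = (⅑)*(-4)² = (⅑)*16 = 16/9 ≈ 1.7778)
P + s = -841*I*√29 + 16/9 = 16/9 - 841*I*√29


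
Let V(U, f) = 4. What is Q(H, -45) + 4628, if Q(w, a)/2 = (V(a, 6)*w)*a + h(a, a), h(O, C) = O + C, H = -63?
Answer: 27128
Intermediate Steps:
h(O, C) = C + O
Q(w, a) = 4*a + 8*a*w (Q(w, a) = 2*((4*w)*a + (a + a)) = 2*(4*a*w + 2*a) = 2*(2*a + 4*a*w) = 4*a + 8*a*w)
Q(H, -45) + 4628 = 4*(-45)*(1 + 2*(-63)) + 4628 = 4*(-45)*(1 - 126) + 4628 = 4*(-45)*(-125) + 4628 = 22500 + 4628 = 27128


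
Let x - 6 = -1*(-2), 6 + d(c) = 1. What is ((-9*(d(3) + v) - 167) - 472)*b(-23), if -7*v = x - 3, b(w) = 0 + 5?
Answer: -20565/7 ≈ -2937.9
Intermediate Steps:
d(c) = -5 (d(c) = -6 + 1 = -5)
b(w) = 5
x = 8 (x = 6 - 1*(-2) = 6 + 2 = 8)
v = -5/7 (v = -(8 - 3)/7 = -⅐*5 = -5/7 ≈ -0.71429)
((-9*(d(3) + v) - 167) - 472)*b(-23) = ((-9*(-5 - 5/7) - 167) - 472)*5 = ((-9*(-40/7) - 167) - 472)*5 = ((360/7 - 167) - 472)*5 = (-809/7 - 472)*5 = -4113/7*5 = -20565/7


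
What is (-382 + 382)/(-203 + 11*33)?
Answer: 0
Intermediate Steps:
(-382 + 382)/(-203 + 11*33) = 0/(-203 + 363) = 0/160 = 0*(1/160) = 0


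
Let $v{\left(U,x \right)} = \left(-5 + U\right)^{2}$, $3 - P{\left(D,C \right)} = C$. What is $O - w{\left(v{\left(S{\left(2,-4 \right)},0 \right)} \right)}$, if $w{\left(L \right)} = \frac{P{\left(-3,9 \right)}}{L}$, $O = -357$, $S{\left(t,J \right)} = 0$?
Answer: $- \frac{8919}{25} \approx -356.76$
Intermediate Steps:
$P{\left(D,C \right)} = 3 - C$
$w{\left(L \right)} = - \frac{6}{L}$ ($w{\left(L \right)} = \frac{3 - 9}{L} = - \frac{6}{L}$)
$O - w{\left(v{\left(S{\left(2,-4 \right)},0 \right)} \right)} = -357 - - \frac{6}{\left(-5 + 0\right)^{2}} = -357 - - \frac{6}{\left(-5\right)^{2}} = -357 - - \frac{6}{25} = -357 + \frac{6}{25} = - \frac{8919}{25}$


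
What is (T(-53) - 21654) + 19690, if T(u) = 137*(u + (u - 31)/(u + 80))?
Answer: -86861/9 ≈ -9651.2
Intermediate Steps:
T(u) = 137*u + 137*(-31 + u)/(80 + u) (T(u) = 137*(u + (-31 + u)/(80 + u)) = 137*u + 137*(-31 + u)/(80 + u))
(T(-53) - 21654) + 19690 = (137*(-31 + (-53)² + 81*(-53))/(80 - 53) - 21654) + 19690 = (137*(-31 + 2809 - 4293)/27 - 21654) + 19690 = (137*(1/27)*(-1515) - 21654) + 19690 = (-69185/9 - 21654) + 19690 = -264071/9 + 19690 = -86861/9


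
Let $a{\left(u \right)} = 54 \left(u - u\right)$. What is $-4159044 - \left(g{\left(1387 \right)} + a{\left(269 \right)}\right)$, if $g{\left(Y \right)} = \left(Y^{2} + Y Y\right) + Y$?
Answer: $-8007969$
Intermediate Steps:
$g{\left(Y \right)} = Y + 2 Y^{2}$ ($g{\left(Y \right)} = \left(Y^{2} + Y^{2}\right) + Y = 2 Y^{2} + Y = Y + 2 Y^{2}$)
$a{\left(u \right)} = 0$ ($a{\left(u \right)} = 54 \cdot 0 = 0$)
$-4159044 - \left(g{\left(1387 \right)} + a{\left(269 \right)}\right) = -4159044 - \left(1387 \left(1 + 2 \cdot 1387\right) + 0\right) = -4159044 - \left(1387 \left(1 + 2774\right) + 0\right) = -4159044 - \left(1387 \cdot 2775 + 0\right) = -4159044 - \left(3848925 + 0\right) = -4159044 - 3848925 = -8007969$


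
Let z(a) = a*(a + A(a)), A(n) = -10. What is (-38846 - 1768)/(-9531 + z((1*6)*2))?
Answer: 13538/3169 ≈ 4.2720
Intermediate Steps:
z(a) = a*(-10 + a) (z(a) = a*(a - 10) = a*(-10 + a))
(-38846 - 1768)/(-9531 + z((1*6)*2)) = (-38846 - 1768)/(-9531 + ((1*6)*2)*(-10 + (1*6)*2)) = -40614/(-9531 + (6*2)*(-10 + 6*2)) = -40614/(-9531 + 12*(-10 + 12)) = -40614/(-9531 + 12*2) = -40614/(-9531 + 24) = -40614/(-9507) = -40614*(-1/9507) = 13538/3169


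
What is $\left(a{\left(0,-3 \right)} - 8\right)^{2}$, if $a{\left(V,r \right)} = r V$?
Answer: $64$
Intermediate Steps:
$a{\left(V,r \right)} = V r$
$\left(a{\left(0,-3 \right)} - 8\right)^{2} = \left(0 \left(-3\right) - 8\right)^{2} = \left(0 - 8\right)^{2} = \left(-8\right)^{2} = 64$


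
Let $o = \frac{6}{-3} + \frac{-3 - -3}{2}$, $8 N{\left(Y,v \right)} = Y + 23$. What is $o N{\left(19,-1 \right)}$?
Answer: $- \frac{21}{2} \approx -10.5$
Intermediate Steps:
$N{\left(Y,v \right)} = \frac{23}{8} + \frac{Y}{8}$ ($N{\left(Y,v \right)} = \frac{Y + 23}{8} = \frac{23 + Y}{8} = \frac{23}{8} + \frac{Y}{8}$)
$o = -2$ ($o = 6 \left(- \frac{1}{3}\right) + \left(-3 + 3\right) \frac{1}{2} = -2 + 0 \cdot \frac{1}{2} = -2 + 0 = -2$)
$o N{\left(19,-1 \right)} = - 2 \left(\frac{23}{8} + \frac{1}{8} \cdot 19\right) = - 2 \left(\frac{23}{8} + \frac{19}{8}\right) = \left(-2\right) \frac{21}{4} = - \frac{21}{2}$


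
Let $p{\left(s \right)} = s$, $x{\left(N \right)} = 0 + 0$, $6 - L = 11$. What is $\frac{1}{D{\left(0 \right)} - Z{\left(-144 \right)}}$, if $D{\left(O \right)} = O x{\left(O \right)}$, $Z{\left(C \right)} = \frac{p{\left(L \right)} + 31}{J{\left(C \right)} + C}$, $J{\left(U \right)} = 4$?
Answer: $\frac{70}{13} \approx 5.3846$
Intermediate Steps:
$L = -5$ ($L = 6 - 11 = -5$)
$x{\left(N \right)} = 0$
$Z{\left(C \right)} = \frac{26}{4 + C}$ ($Z{\left(C \right)} = \frac{-5 + 31}{4 + C} = \frac{26}{4 + C}$)
$D{\left(O \right)} = 0$ ($D{\left(O \right)} = O 0 = 0$)
$\frac{1}{D{\left(0 \right)} - Z{\left(-144 \right)}} = \frac{1}{0 - \frac{26}{4 - 144}} = \frac{1}{0 - \frac{26}{-140}} = \frac{1}{0 - 26 \left(- \frac{1}{140}\right)} = \frac{1}{0 - - \frac{13}{70}} = \frac{1}{0 + \frac{13}{70}} = \frac{1}{\frac{13}{70}} = \frac{70}{13}$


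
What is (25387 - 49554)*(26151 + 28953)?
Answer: -1331698368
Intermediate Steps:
(25387 - 49554)*(26151 + 28953) = -24167*55104 = -1331698368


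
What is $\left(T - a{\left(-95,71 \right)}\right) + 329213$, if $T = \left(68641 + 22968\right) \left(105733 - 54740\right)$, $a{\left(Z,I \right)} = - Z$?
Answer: $4671746855$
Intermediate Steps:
$T = 4671417737$ ($T = 91609 \cdot 50993 = 4671417737$)
$\left(T - a{\left(-95,71 \right)}\right) + 329213 = \left(4671417737 - \left(-1\right) \left(-95\right)\right) + 329213 = \left(4671417737 - 95\right) + 329213 = 4671417642 + 329213 = 4671746855$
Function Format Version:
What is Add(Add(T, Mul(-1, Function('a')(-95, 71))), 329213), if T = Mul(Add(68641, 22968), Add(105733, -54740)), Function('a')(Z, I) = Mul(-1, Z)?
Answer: 4671746855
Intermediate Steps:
T = 4671417737 (T = Mul(91609, 50993) = 4671417737)
Add(Add(T, Mul(-1, Function('a')(-95, 71))), 329213) = Add(Add(4671417737, Mul(-1, Mul(-1, -95))), 329213) = Add(Add(4671417737, Mul(-1, 95)), 329213) = Add(Add(4671417737, -95), 329213) = Add(4671417642, 329213) = 4671746855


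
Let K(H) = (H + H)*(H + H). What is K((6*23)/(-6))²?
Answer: 4477456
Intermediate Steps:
K(H) = 4*H² (K(H) = (2*H)*(2*H) = 4*H²)
K((6*23)/(-6))² = (4*((6*23)/(-6))²)² = (4*(138*(-⅙))²)² = (4*(-23)²)² = (4*529)² = 2116² = 4477456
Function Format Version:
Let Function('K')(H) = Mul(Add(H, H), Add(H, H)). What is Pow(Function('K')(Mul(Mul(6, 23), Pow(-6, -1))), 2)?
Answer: 4477456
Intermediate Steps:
Function('K')(H) = Mul(4, Pow(H, 2)) (Function('K')(H) = Mul(Mul(2, H), Mul(2, H)) = Mul(4, Pow(H, 2)))
Pow(Function('K')(Mul(Mul(6, 23), Pow(-6, -1))), 2) = Pow(Mul(4, Pow(Mul(Mul(6, 23), Pow(-6, -1)), 2)), 2) = Pow(Mul(4, Pow(Mul(138, Rational(-1, 6)), 2)), 2) = Pow(Mul(4, Pow(-23, 2)), 2) = Pow(Mul(4, 529), 2) = Pow(2116, 2) = 4477456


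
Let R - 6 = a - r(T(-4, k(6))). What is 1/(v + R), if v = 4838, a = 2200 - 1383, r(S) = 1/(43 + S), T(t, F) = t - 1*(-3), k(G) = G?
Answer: 42/237761 ≈ 0.00017665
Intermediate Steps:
T(t, F) = 3 + t (T(t, F) = t + 3 = 3 + t)
a = 817
R = 34565/42 (R = 6 + (817 - 1/(43 + (3 - 4))) = 6 + (817 - 1/(43 - 1)) = 6 + (817 - 1/42) = 6 + 34313/42 = 34565/42 ≈ 822.98)
1/(v + R) = 1/(4838 + 34565/42) = 1/(237761/42) = 42/237761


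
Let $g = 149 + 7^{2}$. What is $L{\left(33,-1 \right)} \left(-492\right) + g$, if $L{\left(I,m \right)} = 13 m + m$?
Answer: $7086$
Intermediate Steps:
$L{\left(I,m \right)} = 14 m$
$g = 198$ ($g = 149 + 49 = 198$)
$L{\left(33,-1 \right)} \left(-492\right) + g = 14 \left(-1\right) \left(-492\right) + 198 = \left(-14\right) \left(-492\right) + 198 = 6888 + 198 = 7086$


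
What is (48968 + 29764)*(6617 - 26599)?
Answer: -1573222824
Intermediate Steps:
(48968 + 29764)*(6617 - 26599) = 78732*(-19982) = -1573222824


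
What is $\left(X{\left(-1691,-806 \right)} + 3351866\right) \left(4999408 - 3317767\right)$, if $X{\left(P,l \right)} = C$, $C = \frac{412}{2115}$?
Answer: $\frac{1324609370626698}{235} \approx 5.6366 \cdot 10^{12}$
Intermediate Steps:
$C = \frac{412}{2115}$ ($C = 412 \cdot \frac{1}{2115} = \frac{412}{2115} \approx 0.1948$)
$X{\left(P,l \right)} = \frac{412}{2115}$
$\left(X{\left(-1691,-806 \right)} + 3351866\right) \left(4999408 - 3317767\right) = \left(\frac{412}{2115} + 3351866\right) \left(4999408 - 3317767\right) = \frac{7089197002 \left(4999408 - 3317767\right)}{2115} = \frac{7089197002}{2115} \cdot 1681641 = \frac{1324609370626698}{235}$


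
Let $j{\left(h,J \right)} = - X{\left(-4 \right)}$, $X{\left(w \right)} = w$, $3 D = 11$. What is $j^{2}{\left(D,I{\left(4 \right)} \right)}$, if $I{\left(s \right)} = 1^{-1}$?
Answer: $16$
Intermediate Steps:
$D = \frac{11}{3}$ ($D = \frac{1}{3} \cdot 11 = \frac{11}{3} \approx 3.6667$)
$I{\left(s \right)} = 1$
$j{\left(h,J \right)} = 4$ ($j{\left(h,J \right)} = \left(-1\right) \left(-4\right) = 4$)
$j^{2}{\left(D,I{\left(4 \right)} \right)} = 4^{2} = 16$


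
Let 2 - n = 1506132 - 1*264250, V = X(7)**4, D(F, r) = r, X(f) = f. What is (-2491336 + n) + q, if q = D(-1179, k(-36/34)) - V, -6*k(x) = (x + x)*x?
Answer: -1079593421/289 ≈ -3.7356e+6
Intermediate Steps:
k(x) = -x**2/3 (k(x) = -(x + x)*x/6 = -2*x*x/6 = -x**2/3)
V = 2401 (V = 7**4 = 2401)
q = -693997/289 (q = -(-36/34)**2/3 - 1*2401 = -(-36*1/34)**2/3 - 2401 = -(-18/17)**2/3 - 2401 = -1/3*324/289 - 2401 = -108/289 - 2401 = -693997/289 ≈ -2401.4)
n = -1241880 (n = 2 - (1506132 - 1*264250) = 2 - (1506132 - 264250) = 2 - 1*1241882 = 2 - 1241882 = -1241880)
(-2491336 + n) + q = (-2491336 - 1241880) - 693997/289 = -3733216 - 693997/289 = -1079593421/289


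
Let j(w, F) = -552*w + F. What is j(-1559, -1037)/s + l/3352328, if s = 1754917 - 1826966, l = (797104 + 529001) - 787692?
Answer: -2842637719931/241531880072 ≈ -11.769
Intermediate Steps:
l = 538413 (l = 1326105 - 787692 = 538413)
j(w, F) = F - 552*w
s = -72049
j(-1559, -1037)/s + l/3352328 = (-1037 - 552*(-1559))/(-72049) + 538413/3352328 = (-1037 + 860568)*(-1/72049) + 538413*(1/3352328) = 859531*(-1/72049) + 538413/3352328 = -859531/72049 + 538413/3352328 = -2842637719931/241531880072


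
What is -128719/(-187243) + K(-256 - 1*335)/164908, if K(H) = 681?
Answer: 21354305335/30877868644 ≈ 0.69157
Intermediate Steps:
-128719/(-187243) + K(-256 - 1*335)/164908 = -128719/(-187243) + 681/164908 = -128719*(-1/187243) + 681*(1/164908) = 128719/187243 + 681/164908 = 21354305335/30877868644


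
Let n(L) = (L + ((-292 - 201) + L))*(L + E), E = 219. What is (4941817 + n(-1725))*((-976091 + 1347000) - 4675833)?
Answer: -46837465496900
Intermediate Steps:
n(L) = (-493 + 2*L)*(219 + L) (n(L) = (L + ((-292 - 201) + L))*(L + 219) = (L + (-493 + L))*(219 + L) = (-493 + 2*L)*(219 + L))
(4941817 + n(-1725))*((-976091 + 1347000) - 4675833) = (4941817 + (-107967 - 55*(-1725) + 2*(-1725)²))*((-976091 + 1347000) - 4675833) = (4941817 + (-107967 + 94875 + 2*2975625))*(370909 - 4675833) = (4941817 + (-107967 + 94875 + 5951250))*(-4304924) = (4941817 + 5938158)*(-4304924) = 10879975*(-4304924) = -46837465496900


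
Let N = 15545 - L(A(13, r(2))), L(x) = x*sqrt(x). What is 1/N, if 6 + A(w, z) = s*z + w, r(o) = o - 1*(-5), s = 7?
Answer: 15545/241471409 + 112*sqrt(14)/241471409 ≈ 6.6112e-5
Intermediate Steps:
r(o) = 5 + o (r(o) = o + 5 = 5 + o)
A(w, z) = -6 + w + 7*z (A(w, z) = -6 + (7*z + w) = -6 + (w + 7*z) = -6 + w + 7*z)
L(x) = x**(3/2)
N = 15545 - 112*sqrt(14) (N = 15545 - (-6 + 13 + 7*(5 + 2))**(3/2) = 15545 - (-6 + 13 + 7*7)**(3/2) = 15545 - (-6 + 13 + 49)**(3/2) = 15545 - 56**(3/2) = 15545 - 112*sqrt(14) ≈ 15126.)
1/N = 1/(15545 - 112*sqrt(14))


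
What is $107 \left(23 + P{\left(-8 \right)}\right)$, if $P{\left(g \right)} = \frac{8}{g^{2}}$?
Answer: $\frac{19795}{8} \approx 2474.4$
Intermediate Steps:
$P{\left(g \right)} = \frac{8}{g^{2}}$
$107 \left(23 + P{\left(-8 \right)}\right) = 107 \left(23 + \frac{8}{64}\right) = 107 \left(23 + 8 \cdot \frac{1}{64}\right) = 107 \left(23 + \frac{1}{8}\right) = 107 \cdot \frac{185}{8} = \frac{19795}{8}$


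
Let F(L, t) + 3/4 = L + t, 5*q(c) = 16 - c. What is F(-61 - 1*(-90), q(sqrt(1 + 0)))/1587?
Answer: 125/6348 ≈ 0.019691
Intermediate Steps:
q(c) = 16/5 - c/5 (q(c) = (16 - c)/5 = 16/5 - c/5)
F(L, t) = -3/4 + L + t (F(L, t) = -3/4 + (L + t) = -3/4 + L + t)
F(-61 - 1*(-90), q(sqrt(1 + 0)))/1587 = (-3/4 + (-61 - 1*(-90)) + (16/5 - sqrt(1 + 0)/5))/1587 = (-3/4 + (-61 + 90) + (16/5 - sqrt(1)/5))*(1/1587) = (-3/4 + 29 + (16/5 - 1/5*1))*(1/1587) = (-3/4 + 29 + (16/5 - 1/5))*(1/1587) = (-3/4 + 29 + 3)*(1/1587) = (125/4)*(1/1587) = 125/6348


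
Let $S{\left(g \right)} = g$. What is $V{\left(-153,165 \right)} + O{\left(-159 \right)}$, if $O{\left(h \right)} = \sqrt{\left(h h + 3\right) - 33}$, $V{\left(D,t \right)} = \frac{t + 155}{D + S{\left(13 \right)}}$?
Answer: $- \frac{16}{7} + \sqrt{25251} \approx 156.62$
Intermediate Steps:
$V{\left(D,t \right)} = \frac{155 + t}{13 + D}$ ($V{\left(D,t \right)} = \frac{t + 155}{D + 13} = \frac{155 + t}{13 + D}$)
$O{\left(h \right)} = \sqrt{-30 + h^{2}}$ ($O{\left(h \right)} = \sqrt{\left(h^{2} + 3\right) - 33} = \sqrt{\left(3 + h^{2}\right) - 33} = \sqrt{-30 + h^{2}}$)
$V{\left(-153,165 \right)} + O{\left(-159 \right)} = \frac{155 + 165}{13 - 153} + \sqrt{-30 + \left(-159\right)^{2}} = \frac{1}{-140} \cdot 320 + \sqrt{-30 + 25281} = \left(- \frac{1}{140}\right) 320 + \sqrt{25251} = - \frac{16}{7} + \sqrt{25251}$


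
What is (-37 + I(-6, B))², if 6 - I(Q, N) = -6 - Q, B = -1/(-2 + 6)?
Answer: 961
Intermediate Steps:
B = -¼ (B = -1/4 = -1*¼ = -¼ ≈ -0.25000)
I(Q, N) = 12 + Q (I(Q, N) = 6 - (-6 - Q) = 6 + (6 + Q) = 12 + Q)
(-37 + I(-6, B))² = (-37 + (12 - 6))² = (-37 + 6)² = (-31)² = 961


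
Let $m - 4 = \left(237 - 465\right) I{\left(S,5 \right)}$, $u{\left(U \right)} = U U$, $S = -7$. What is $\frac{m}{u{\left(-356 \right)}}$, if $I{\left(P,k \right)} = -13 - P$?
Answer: $\frac{343}{31684} \approx 0.010826$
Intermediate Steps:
$u{\left(U \right)} = U^{2}$
$m = 1372$ ($m = 4 + \left(237 - 465\right) \left(-13 - -7\right) = 4 - 228 \left(-13 + 7\right) = 4 - -1368 = 4 + 1368 = 1372$)
$\frac{m}{u{\left(-356 \right)}} = \frac{1372}{\left(-356\right)^{2}} = \frac{1372}{126736} = 1372 \cdot \frac{1}{126736} = \frac{343}{31684}$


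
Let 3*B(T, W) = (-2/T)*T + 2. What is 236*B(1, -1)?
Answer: 0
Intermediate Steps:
B(T, W) = 0 (B(T, W) = ((-2/T)*T + 2)/3 = (-2 + 2)/3 = (⅓)*0 = 0)
236*B(1, -1) = 236*0 = 0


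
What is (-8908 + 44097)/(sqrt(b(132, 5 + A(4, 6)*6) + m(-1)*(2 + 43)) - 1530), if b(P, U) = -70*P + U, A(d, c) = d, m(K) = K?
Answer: -26919585/1175078 - 35189*I*sqrt(2314)/1175078 ≈ -22.909 - 1.4405*I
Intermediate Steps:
b(P, U) = U - 70*P
(-8908 + 44097)/(sqrt(b(132, 5 + A(4, 6)*6) + m(-1)*(2 + 43)) - 1530) = (-8908 + 44097)/(sqrt(((5 + 4*6) - 70*132) - (2 + 43)) - 1530) = 35189/(sqrt(((5 + 24) - 9240) - 1*45) - 1530) = 35189/(sqrt((29 - 9240) - 45) - 1530) = 35189/(sqrt(-9211 - 45) - 1530) = 35189/(sqrt(-9256) - 1530) = 35189/(2*I*sqrt(2314) - 1530) = 35189/(-1530 + 2*I*sqrt(2314))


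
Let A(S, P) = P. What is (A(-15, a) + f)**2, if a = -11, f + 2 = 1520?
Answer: 2271049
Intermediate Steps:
f = 1518 (f = -2 + 1520 = 1518)
(A(-15, a) + f)**2 = (-11 + 1518)**2 = 1507**2 = 2271049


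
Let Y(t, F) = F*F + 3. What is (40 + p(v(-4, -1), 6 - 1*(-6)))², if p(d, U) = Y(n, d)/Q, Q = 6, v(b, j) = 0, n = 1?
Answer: 6561/4 ≈ 1640.3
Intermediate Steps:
Y(t, F) = 3 + F² (Y(t, F) = F² + 3 = 3 + F²)
p(d, U) = ½ + d²/6 (p(d, U) = (3 + d²)/6 = (3 + d²)*(⅙) = ½ + d²/6)
(40 + p(v(-4, -1), 6 - 1*(-6)))² = (40 + (½ + (⅙)*0²))² = (40 + (½ + (⅙)*0))² = (40 + (½ + 0))² = (40 + ½)² = (81/2)² = 6561/4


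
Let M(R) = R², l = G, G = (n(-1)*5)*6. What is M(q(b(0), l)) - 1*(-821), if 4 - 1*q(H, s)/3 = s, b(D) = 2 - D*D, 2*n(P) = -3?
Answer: 22430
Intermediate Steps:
n(P) = -3/2 (n(P) = (½)*(-3) = -3/2)
G = -45 (G = -3/2*5*6 = -15/2*6 = -45)
l = -45
b(D) = 2 - D²
q(H, s) = 12 - 3*s
M(q(b(0), l)) - 1*(-821) = (12 - 3*(-45))² - 1*(-821) = (12 + 135)² + 821 = 147² + 821 = 21609 + 821 = 22430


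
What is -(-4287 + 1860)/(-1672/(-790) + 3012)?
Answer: 958665/1190576 ≈ 0.80521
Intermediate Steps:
-(-4287 + 1860)/(-1672/(-790) + 3012) = -(-2427)/(-1672*(-1/790) + 3012) = -(-2427)/(836/395 + 3012) = -(-2427)/1190576/395 = -(-2427)*395/1190576 = -1*(-958665/1190576) = 958665/1190576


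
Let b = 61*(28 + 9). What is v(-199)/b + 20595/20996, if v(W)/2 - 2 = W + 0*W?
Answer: 38210491/47387972 ≈ 0.80633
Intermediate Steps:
v(W) = 4 + 2*W (v(W) = 4 + 2*(W + 0*W) = 4 + 2*(W + 0) = 4 + 2*W)
b = 2257 (b = 61*37 = 2257)
v(-199)/b + 20595/20996 = (4 + 2*(-199))/2257 + 20595/20996 = (4 - 398)*(1/2257) + 20595*(1/20996) = -394*1/2257 + 20595/20996 = -394/2257 + 20595/20996 = 38210491/47387972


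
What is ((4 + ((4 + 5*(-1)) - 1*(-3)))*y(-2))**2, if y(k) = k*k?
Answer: 576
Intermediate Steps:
y(k) = k**2
((4 + ((4 + 5*(-1)) - 1*(-3)))*y(-2))**2 = ((4 + ((4 + 5*(-1)) - 1*(-3)))*(-2)**2)**2 = ((4 + ((4 - 5) + 3))*4)**2 = ((4 + (-1 + 3))*4)**2 = ((4 + 2)*4)**2 = (6*4)**2 = 24**2 = 576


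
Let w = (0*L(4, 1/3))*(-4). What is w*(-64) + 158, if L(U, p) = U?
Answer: 158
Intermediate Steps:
w = 0 (w = (0*4)*(-4) = 0*(-4) = 0)
w*(-64) + 158 = 0*(-64) + 158 = 0 + 158 = 158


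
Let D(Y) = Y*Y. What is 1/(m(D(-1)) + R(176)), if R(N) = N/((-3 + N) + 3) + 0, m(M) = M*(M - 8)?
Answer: -1/6 ≈ -0.16667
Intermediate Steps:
D(Y) = Y**2
m(M) = M*(-8 + M)
R(N) = 1 (R(N) = N/N + 0 = 1 + 0 = 1)
1/(m(D(-1)) + R(176)) = 1/((-1)**2*(-8 + (-1)**2) + 1) = 1/(1*(-8 + 1) + 1) = 1/(1*(-7) + 1) = 1/(-7 + 1) = 1/(-6) = -1/6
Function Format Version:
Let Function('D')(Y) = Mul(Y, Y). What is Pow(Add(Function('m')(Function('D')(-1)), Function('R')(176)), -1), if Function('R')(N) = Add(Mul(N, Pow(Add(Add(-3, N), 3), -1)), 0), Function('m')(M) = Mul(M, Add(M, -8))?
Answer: Rational(-1, 6) ≈ -0.16667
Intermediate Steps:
Function('D')(Y) = Pow(Y, 2)
Function('m')(M) = Mul(M, Add(-8, M))
Function('R')(N) = 1 (Function('R')(N) = Add(Mul(N, Pow(N, -1)), 0) = Add(1, 0) = 1)
Pow(Add(Function('m')(Function('D')(-1)), Function('R')(176)), -1) = Pow(Add(Mul(Pow(-1, 2), Add(-8, Pow(-1, 2))), 1), -1) = Pow(Add(Mul(1, Add(-8, 1)), 1), -1) = Pow(Add(Mul(1, -7), 1), -1) = Pow(Add(-7, 1), -1) = Pow(-6, -1) = Rational(-1, 6)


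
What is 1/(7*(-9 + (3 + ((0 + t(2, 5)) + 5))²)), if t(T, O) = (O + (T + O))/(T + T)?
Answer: 1/784 ≈ 0.0012755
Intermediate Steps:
t(T, O) = (T + 2*O)/(2*T) (t(T, O) = (O + (O + T))/((2*T)) = (T + 2*O)*(1/(2*T)) = (T + 2*O)/(2*T))
1/(7*(-9 + (3 + ((0 + t(2, 5)) + 5))²)) = 1/(7*(-9 + (3 + ((0 + (5 + (½)*2)/2) + 5))²)) = 1/(7*(-9 + (3 + ((0 + (5 + 1)/2) + 5))²)) = 1/(7*(-9 + (3 + ((0 + (½)*6) + 5))²)) = 1/(7*(-9 + (3 + ((0 + 3) + 5))²)) = 1/(7*(-9 + (3 + (3 + 5))²)) = 1/(7*(-9 + (3 + 8)²)) = 1/(7*(-9 + 11²)) = 1/(7*(-9 + 121)) = 1/(7*112) = 1/784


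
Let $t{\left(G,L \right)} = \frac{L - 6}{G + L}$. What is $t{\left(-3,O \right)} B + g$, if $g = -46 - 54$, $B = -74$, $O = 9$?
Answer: $-137$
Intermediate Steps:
$g = -100$
$t{\left(G,L \right)} = \frac{-6 + L}{G + L}$
$t{\left(-3,O \right)} B + g = \frac{-6 + 9}{-3 + 9} \left(-74\right) - 100 = \frac{1}{6} \cdot 3 \left(-74\right) - 100 = \frac{1}{2} \left(-74\right) - 100 = -37 - 100 = -137$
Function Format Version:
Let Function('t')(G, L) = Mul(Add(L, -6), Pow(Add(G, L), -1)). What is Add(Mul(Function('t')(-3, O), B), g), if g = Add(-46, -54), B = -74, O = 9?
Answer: -137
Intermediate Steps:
g = -100
Function('t')(G, L) = Mul(Pow(Add(G, L), -1), Add(-6, L)) (Function('t')(G, L) = Mul(Add(-6, L), Pow(Add(G, L), -1)) = Mul(Pow(Add(G, L), -1), Add(-6, L)))
Add(Mul(Function('t')(-3, O), B), g) = Add(Mul(Mul(Pow(Add(-3, 9), -1), Add(-6, 9)), -74), -100) = Add(Mul(Mul(Pow(6, -1), 3), -74), -100) = Add(Mul(Mul(Rational(1, 6), 3), -74), -100) = Add(Mul(Rational(1, 2), -74), -100) = Add(-37, -100) = -137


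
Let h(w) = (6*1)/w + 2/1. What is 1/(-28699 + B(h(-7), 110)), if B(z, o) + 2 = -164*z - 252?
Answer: -7/203983 ≈ -3.4317e-5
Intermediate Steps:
h(w) = 2 + 6/w (h(w) = 6/w + 2*1 = 6/w + 2 = 2 + 6/w)
B(z, o) = -254 - 164*z (B(z, o) = -2 + (-164*z - 252) = -2 + (-252 - 164*z) = -254 - 164*z)
1/(-28699 + B(h(-7), 110)) = 1/(-28699 + (-254 - 164*(2 + 6/(-7)))) = 1/(-28699 + (-254 - 164*(2 + 6*(-1/7)))) = 1/(-28699 + (-254 - 164*(2 - 6/7))) = 1/(-28699 + (-254 - 164*8/7)) = 1/(-28699 + (-254 - 1312/7)) = 1/(-28699 - 3090/7) = 1/(-203983/7) = -7/203983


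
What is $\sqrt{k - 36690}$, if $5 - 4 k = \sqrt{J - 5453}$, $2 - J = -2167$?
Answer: $\frac{\sqrt{-146755 - 2 i \sqrt{821}}}{2} \approx 0.037398 - 191.54 i$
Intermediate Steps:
$J = 2169$ ($J = 2 - -2167 = 2 + 2167 = 2169$)
$k = \frac{5}{4} - \frac{i \sqrt{821}}{2}$ ($k = \frac{5}{4} - \frac{\sqrt{2169 - 5453}}{4} = \frac{5}{4} - \frac{\sqrt{-3284}}{4} = \frac{5}{4} - \frac{2 i \sqrt{821}}{4} = \frac{5}{4} - \frac{i \sqrt{821}}{2} \approx 1.25 - 14.327 i$)
$\sqrt{k - 36690} = \sqrt{\left(\frac{5}{4} - \frac{i \sqrt{821}}{2}\right) - 36690} = \sqrt{- \frac{146755}{4} - \frac{i \sqrt{821}}{2}}$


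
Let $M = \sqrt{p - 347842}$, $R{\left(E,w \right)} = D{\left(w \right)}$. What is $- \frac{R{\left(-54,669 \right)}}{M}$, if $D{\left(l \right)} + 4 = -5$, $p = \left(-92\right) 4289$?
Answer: $- \frac{9 i \sqrt{742430}}{742430} \approx - 0.010445 i$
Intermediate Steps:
$p = -394588$
$D{\left(l \right)} = -9$ ($D{\left(l \right)} = -4 - 5 = -9$)
$R{\left(E,w \right)} = -9$
$M = i \sqrt{742430}$ ($M = \sqrt{-394588 - 347842} = \sqrt{-742430} = i \sqrt{742430} \approx 861.64 i$)
$- \frac{R{\left(-54,669 \right)}}{M} = - \frac{-9}{i \sqrt{742430}} = - \left(-9\right) \left(- \frac{i \sqrt{742430}}{742430}\right) = - \frac{9 i \sqrt{742430}}{742430}$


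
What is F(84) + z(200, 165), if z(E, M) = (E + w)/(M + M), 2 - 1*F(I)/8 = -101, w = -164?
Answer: 45326/55 ≈ 824.11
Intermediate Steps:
F(I) = 824 (F(I) = 16 - 8*(-101) = 16 + 808 = 824)
z(E, M) = (-164 + E)/(2*M) (z(E, M) = (E - 164)/(M + M) = (-164 + E)/((2*M)) = (-164 + E)*(1/(2*M)) = (-164 + E)/(2*M))
F(84) + z(200, 165) = 824 + (½)*(-164 + 200)/165 = 824 + (½)*(1/165)*36 = 824 + 6/55 = 45326/55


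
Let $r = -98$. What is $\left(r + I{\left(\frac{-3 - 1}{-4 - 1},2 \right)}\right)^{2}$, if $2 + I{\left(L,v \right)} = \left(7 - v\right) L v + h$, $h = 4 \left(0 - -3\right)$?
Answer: $6400$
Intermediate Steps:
$h = 12$ ($h = 4 \left(0 + 3\right) = 4 \cdot 3 = 12$)
$I{\left(L,v \right)} = 10 + L v \left(7 - v\right)$ ($I{\left(L,v \right)} = -2 + \left(\left(7 - v\right) L v + 12\right) = -2 + \left(L \left(7 - v\right) v + 12\right) = -2 + \left(L v \left(7 - v\right) + 12\right) = -2 + \left(12 + L v \left(7 - v\right)\right) = 10 + L v \left(7 - v\right)$)
$\left(r + I{\left(\frac{-3 - 1}{-4 - 1},2 \right)}\right)^{2} = \left(-98 + \left(10 - \frac{-3 - 1}{-4 - 1} \cdot 2^{2} + 7 \frac{-3 - 1}{-4 - 1} \cdot 2\right)\right)^{2} = \left(-98 + \left(10 - - \frac{4}{-5} \cdot 4 + 7 \left(- \frac{4}{-5}\right) 2\right)\right)^{2} = \left(-98 + \left(10 - \left(-4\right) \left(- \frac{1}{5}\right) 4 + 7 \left(\left(-4\right) \left(- \frac{1}{5}\right)\right) 2\right)\right)^{2} = \left(-98 + \left(10 - \frac{4}{5} \cdot 4 + 7 \cdot \frac{4}{5} \cdot 2\right)\right)^{2} = \left(-98 + \left(10 - \frac{16}{5} + \frac{56}{5}\right)\right)^{2} = \left(-98 + 18\right)^{2} = \left(-80\right)^{2} = 6400$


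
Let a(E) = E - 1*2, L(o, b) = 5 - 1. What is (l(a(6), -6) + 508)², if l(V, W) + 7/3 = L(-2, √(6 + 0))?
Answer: 2337841/9 ≈ 2.5976e+5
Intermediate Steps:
L(o, b) = 4
a(E) = -2 + E (a(E) = E - 2 = -2 + E)
l(V, W) = 5/3 (l(V, W) = -7/3 + 4 = 5/3)
(l(a(6), -6) + 508)² = (5/3 + 508)² = (1529/3)² = 2337841/9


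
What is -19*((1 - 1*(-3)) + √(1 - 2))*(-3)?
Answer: 228 + 57*I ≈ 228.0 + 57.0*I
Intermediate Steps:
-19*((1 - 1*(-3)) + √(1 - 2))*(-3) = -19*((1 + 3) + √(-1))*(-3) = -19*(4 + I)*(-3) = (-76 - 19*I)*(-3) = 228 + 57*I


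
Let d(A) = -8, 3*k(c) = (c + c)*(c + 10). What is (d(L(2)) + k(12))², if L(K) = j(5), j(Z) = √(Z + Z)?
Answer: 28224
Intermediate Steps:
j(Z) = √2*√Z (j(Z) = √(2*Z) = √2*√Z)
L(K) = √10 (L(K) = √2*√5 = √10)
k(c) = 2*c*(10 + c)/3 (k(c) = ((c + c)*(c + 10))/3 = ((2*c)*(10 + c))/3 = (2*c*(10 + c))/3 = 2*c*(10 + c)/3)
(d(L(2)) + k(12))² = (-8 + (⅔)*12*(10 + 12))² = (-8 + (⅔)*12*22)² = (-8 + 176)² = 168² = 28224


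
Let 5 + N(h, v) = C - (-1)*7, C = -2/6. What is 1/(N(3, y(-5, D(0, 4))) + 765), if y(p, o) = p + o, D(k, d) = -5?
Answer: 3/2300 ≈ 0.0013043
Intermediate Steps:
y(p, o) = o + p
C = -⅓ (C = -2*⅙ = -⅓ ≈ -0.33333)
N(h, v) = 5/3 (N(h, v) = -5 + (-⅓ - (-1)*7) = -5 + (-⅓ - 1*(-7)) = -5 + (-⅓ + 7) = -5 + 20/3 = 5/3)
1/(N(3, y(-5, D(0, 4))) + 765) = 1/(5/3 + 765) = 1/(2300/3) = 3/2300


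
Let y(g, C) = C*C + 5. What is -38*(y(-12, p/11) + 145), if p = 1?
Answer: -689738/121 ≈ -5700.3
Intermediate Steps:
y(g, C) = 5 + C² (y(g, C) = C² + 5 = 5 + C²)
-38*(y(-12, p/11) + 145) = -38*((5 + (1/11)²) + 145) = -38*((5 + 1/121) + 145) = -38*(606/121 + 145) = -38*18151/121 = -689738/121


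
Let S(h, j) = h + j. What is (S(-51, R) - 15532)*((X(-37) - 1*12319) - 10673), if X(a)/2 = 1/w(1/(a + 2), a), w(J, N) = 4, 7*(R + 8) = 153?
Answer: 357957948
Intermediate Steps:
R = 97/7 (R = -8 + (⅐)*153 = -8 + 153/7 = 97/7 ≈ 13.857)
X(a) = ½ (X(a) = 2/4 = 2*(¼) = ½)
(S(-51, R) - 15532)*((X(-37) - 1*12319) - 10673) = ((-51 + 97/7) - 15532)*((½ - 1*12319) - 10673) = (-260/7 - 15532)*((½ - 12319) - 10673) = -108984*(-24637/2 - 10673)/7 = -108984/7*(-45983/2) = 357957948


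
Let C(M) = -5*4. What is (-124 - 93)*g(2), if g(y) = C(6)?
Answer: 4340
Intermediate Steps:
C(M) = -20
g(y) = -20
(-124 - 93)*g(2) = (-124 - 93)*(-20) = -217*(-20) = 4340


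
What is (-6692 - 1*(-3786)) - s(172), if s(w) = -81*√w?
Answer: -2906 + 162*√43 ≈ -1843.7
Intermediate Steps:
(-6692 - 1*(-3786)) - s(172) = (-6692 - 1*(-3786)) - (-81)*√172 = (-6692 + 3786) - (-81)*2*√43 = -2906 - (-162)*√43 = -2906 + 162*√43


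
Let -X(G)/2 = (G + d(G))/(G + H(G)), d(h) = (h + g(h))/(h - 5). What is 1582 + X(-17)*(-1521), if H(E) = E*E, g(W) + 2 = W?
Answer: 2109623/1496 ≈ 1410.2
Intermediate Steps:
g(W) = -2 + W
d(h) = (-2 + 2*h)/(-5 + h) (d(h) = (h + (-2 + h))/(h - 5) = (-2 + 2*h)/(-5 + h))
H(E) = E²
X(G) = -2*(G + 2*(-1 + G)/(-5 + G))/(G + G²)
1582 + X(-17)*(-1521) = 1582 + (2*(2 - 2*(-17) - 1*(-17)*(-5 - 17))/(-17*(1 - 17)*(-5 - 17)))*(-1521) = 1582 + (2*(-1/17)*(2 + 34 - 1*(-17)*(-22))/(-16*(-22)))*(-1521) = 1582 + (2*(-1/17)*(-1/16)*(-1/22)*(2 + 34 - 374))*(-1521) = 1582 + (2*(-1/17)*(-1/16)*(-1/22)*(-338))*(-1521) = 1582 + (169/1496)*(-1521) = 1582 - 257049/1496 = 2109623/1496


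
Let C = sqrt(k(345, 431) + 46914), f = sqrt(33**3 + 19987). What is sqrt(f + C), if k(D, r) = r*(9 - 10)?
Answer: sqrt(sqrt(46483) + 2*sqrt(13981)) ≈ 21.262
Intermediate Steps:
k(D, r) = -r (k(D, r) = r*(-1) = -r)
f = 2*sqrt(13981) (f = sqrt(35937 + 19987) = sqrt(55924) = 2*sqrt(13981) ≈ 236.48)
C = sqrt(46483) (C = sqrt(-1*431 + 46914) = sqrt(-431 + 46914) = sqrt(46483) ≈ 215.60)
sqrt(f + C) = sqrt(2*sqrt(13981) + sqrt(46483)) = sqrt(sqrt(46483) + 2*sqrt(13981))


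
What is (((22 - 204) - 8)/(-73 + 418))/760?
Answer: -1/1380 ≈ -0.00072464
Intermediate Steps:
(((22 - 204) - 8)/(-73 + 418))/760 = ((-182 - 8)/345)*(1/760) = -190*1/345*(1/760) = -38/69*1/760 = -1/1380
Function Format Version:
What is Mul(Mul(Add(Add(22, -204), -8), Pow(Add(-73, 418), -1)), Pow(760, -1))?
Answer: Rational(-1, 1380) ≈ -0.00072464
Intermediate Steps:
Mul(Mul(Add(Add(22, -204), -8), Pow(Add(-73, 418), -1)), Pow(760, -1)) = Mul(Mul(Add(-182, -8), Pow(345, -1)), Rational(1, 760)) = Mul(Mul(-190, Rational(1, 345)), Rational(1, 760)) = Mul(Rational(-38, 69), Rational(1, 760)) = Rational(-1, 1380)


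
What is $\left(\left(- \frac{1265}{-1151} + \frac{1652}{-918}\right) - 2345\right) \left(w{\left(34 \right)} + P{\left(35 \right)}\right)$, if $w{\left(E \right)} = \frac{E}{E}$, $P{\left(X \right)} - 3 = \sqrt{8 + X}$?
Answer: $- \frac{4957018784}{528309} - \frac{1239254696 \sqrt{43}}{528309} \approx -24765.0$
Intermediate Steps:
$P{\left(X \right)} = 3 + \sqrt{8 + X}$
$w{\left(E \right)} = 1$
$\left(\left(- \frac{1265}{-1151} + \frac{1652}{-918}\right) - 2345\right) \left(w{\left(34 \right)} + P{\left(35 \right)}\right) = \left(\left(- \frac{1265}{-1151} + \frac{1652}{-918}\right) - 2345\right) \left(1 + \left(3 + \sqrt{8 + 35}\right)\right) = \left(\left(\left(-1265\right) \left(- \frac{1}{1151}\right) + 1652 \left(- \frac{1}{918}\right)\right) - 2345\right) \left(1 + \left(3 + \sqrt{43}\right)\right) = \left(\left(\frac{1265}{1151} - \frac{826}{459}\right) - 2345\right) \left(4 + \sqrt{43}\right) = \left(- \frac{370091}{528309} - 2345\right) \left(4 + \sqrt{43}\right) = - \frac{1239254696 \left(4 + \sqrt{43}\right)}{528309} = - \frac{4957018784}{528309} - \frac{1239254696 \sqrt{43}}{528309}$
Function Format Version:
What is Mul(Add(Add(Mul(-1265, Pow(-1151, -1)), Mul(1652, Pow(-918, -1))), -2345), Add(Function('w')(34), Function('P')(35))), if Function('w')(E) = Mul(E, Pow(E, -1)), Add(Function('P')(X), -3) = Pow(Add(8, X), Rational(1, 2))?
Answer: Add(Rational(-4957018784, 528309), Mul(Rational(-1239254696, 528309), Pow(43, Rational(1, 2)))) ≈ -24765.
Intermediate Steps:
Function('P')(X) = Add(3, Pow(Add(8, X), Rational(1, 2)))
Function('w')(E) = 1
Mul(Add(Add(Mul(-1265, Pow(-1151, -1)), Mul(1652, Pow(-918, -1))), -2345), Add(Function('w')(34), Function('P')(35))) = Mul(Add(Add(Mul(-1265, Pow(-1151, -1)), Mul(1652, Pow(-918, -1))), -2345), Add(1, Add(3, Pow(Add(8, 35), Rational(1, 2))))) = Mul(Add(Add(Mul(-1265, Rational(-1, 1151)), Mul(1652, Rational(-1, 918))), -2345), Add(1, Add(3, Pow(43, Rational(1, 2))))) = Mul(Add(Add(Rational(1265, 1151), Rational(-826, 459)), -2345), Add(4, Pow(43, Rational(1, 2)))) = Mul(Add(Rational(-370091, 528309), -2345), Add(4, Pow(43, Rational(1, 2)))) = Mul(Rational(-1239254696, 528309), Add(4, Pow(43, Rational(1, 2)))) = Add(Rational(-4957018784, 528309), Mul(Rational(-1239254696, 528309), Pow(43, Rational(1, 2))))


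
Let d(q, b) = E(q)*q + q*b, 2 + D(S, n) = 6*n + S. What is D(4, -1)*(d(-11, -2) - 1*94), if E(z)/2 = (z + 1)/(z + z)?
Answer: 328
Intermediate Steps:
E(z) = (1 + z)/z (E(z) = 2*((z + 1)/(z + z)) = 2*((1 + z)/((2*z))) = 2*((1 + z)*(1/(2*z))) = 2*((1 + z)/(2*z)) = (1 + z)/z)
D(S, n) = -2 + S + 6*n (D(S, n) = -2 + (6*n + S) = -2 + (S + 6*n) = -2 + S + 6*n)
d(q, b) = 1 + q + b*q (d(q, b) = ((1 + q)/q)*q + q*b = (1 + q) + b*q = 1 + q + b*q)
D(4, -1)*(d(-11, -2) - 1*94) = (-2 + 4 + 6*(-1))*((1 - 11 - 2*(-11)) - 1*94) = (-2 + 4 - 6)*((1 - 11 + 22) - 94) = -4*(12 - 94) = -4*(-82) = 328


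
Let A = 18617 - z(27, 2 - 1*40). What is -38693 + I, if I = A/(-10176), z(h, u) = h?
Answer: -196879279/5088 ≈ -38695.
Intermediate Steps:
A = 18590 (A = 18617 - 1*27 = 18617 - 27 = 18590)
I = -9295/5088 (I = 18590/(-10176) = 18590*(-1/10176) = -9295/5088 ≈ -1.8268)
-38693 + I = -38693 - 9295/5088 = -196879279/5088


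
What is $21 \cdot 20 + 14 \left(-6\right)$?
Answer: $336$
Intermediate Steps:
$21 \cdot 20 + 14 \left(-6\right) = 420 - 84 = 336$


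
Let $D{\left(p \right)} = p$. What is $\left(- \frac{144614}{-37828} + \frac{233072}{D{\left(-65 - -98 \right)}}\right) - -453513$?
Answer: $\frac{287476291045}{624162} \approx 4.6058 \cdot 10^{5}$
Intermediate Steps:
$\left(- \frac{144614}{-37828} + \frac{233072}{D{\left(-65 - -98 \right)}}\right) - -453513 = \left(- \frac{144614}{-37828} + \frac{233072}{-65 - -98}\right) - -453513 = \left(\left(-144614\right) \left(- \frac{1}{37828}\right) + \frac{233072}{-65 + 98}\right) + 453513 = \left(\frac{72307}{18914} + \frac{233072}{33}\right) + 453513 = \frac{4410709939}{624162} + 453513 = \frac{287476291045}{624162}$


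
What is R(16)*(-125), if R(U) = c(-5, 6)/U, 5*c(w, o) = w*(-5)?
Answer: -625/16 ≈ -39.063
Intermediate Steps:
c(w, o) = -w (c(w, o) = (w*(-5))/5 = (-5*w)/5 = -w)
R(U) = 5/U (R(U) = (-1*(-5))/U = 5/U)
R(16)*(-125) = (5/16)*(-125) = -625/16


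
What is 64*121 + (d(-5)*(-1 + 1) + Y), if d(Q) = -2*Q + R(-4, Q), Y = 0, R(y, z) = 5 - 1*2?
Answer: 7744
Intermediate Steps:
R(y, z) = 3 (R(y, z) = 5 - 2 = 3)
d(Q) = 3 - 2*Q (d(Q) = -2*Q + 3 = 3 - 2*Q)
64*121 + (d(-5)*(-1 + 1) + Y) = 64*121 + ((3 - 2*(-5))*(-1 + 1) + 0) = 7744 + ((3 + 10)*0 + 0) = 7744 + (13*0 + 0) = 7744 + (0 + 0) = 7744 + 0 = 7744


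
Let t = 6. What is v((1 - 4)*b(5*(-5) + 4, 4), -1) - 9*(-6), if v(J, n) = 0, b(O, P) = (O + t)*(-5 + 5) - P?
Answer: 54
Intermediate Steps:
b(O, P) = -P (b(O, P) = (O + 6)*(-5 + 5) - P = (6 + O)*0 - P = 0 - P = -P)
v((1 - 4)*b(5*(-5) + 4, 4), -1) - 9*(-6) = 0 - 9*(-6) = 0 + 54 = 54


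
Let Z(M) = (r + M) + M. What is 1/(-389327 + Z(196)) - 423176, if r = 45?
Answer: -164568914641/388890 ≈ -4.2318e+5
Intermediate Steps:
Z(M) = 45 + 2*M (Z(M) = (45 + M) + M = 45 + 2*M)
1/(-389327 + Z(196)) - 423176 = 1/(-389327 + (45 + 2*196)) - 423176 = 1/(-389327 + (45 + 392)) - 423176 = 1/(-389327 + 437) - 423176 = 1/(-388890) - 423176 = -1/388890 - 423176 = -164568914641/388890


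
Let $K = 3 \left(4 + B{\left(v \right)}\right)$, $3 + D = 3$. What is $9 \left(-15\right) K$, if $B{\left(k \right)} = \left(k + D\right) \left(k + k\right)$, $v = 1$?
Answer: $-2430$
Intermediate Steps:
$D = 0$ ($D = -3 + 3 = 0$)
$B{\left(k \right)} = 2 k^{2}$ ($B{\left(k \right)} = \left(k + 0\right) \left(k + k\right) = k 2 k = 2 k^{2}$)
$K = 18$ ($K = 3 \left(4 + 2 \cdot 1^{2}\right) = 3 \left(4 + 2 \cdot 1\right) = 3 \left(4 + 2\right) = 3 \cdot 6 = 18$)
$9 \left(-15\right) K = 9 \left(-15\right) 18 = \left(-135\right) 18 = -2430$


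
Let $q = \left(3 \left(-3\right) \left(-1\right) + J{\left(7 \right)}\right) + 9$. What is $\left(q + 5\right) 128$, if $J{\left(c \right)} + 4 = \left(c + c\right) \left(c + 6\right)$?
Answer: $25728$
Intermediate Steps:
$J{\left(c \right)} = -4 + 2 c \left(6 + c\right)$ ($J{\left(c \right)} = -4 + \left(c + c\right) \left(c + 6\right) = -4 + 2 c \left(6 + c\right)$)
$q = 196$ ($q = \left(3 \left(-3\right) \left(-1\right) + \left(-4 + 2 \cdot 7^{2} + 12 \cdot 7\right)\right) + 9 = \left(\left(-9\right) \left(-1\right) + \left(-4 + 2 \cdot 49 + 84\right)\right) + 9 = \left(9 + \left(-4 + 98 + 84\right)\right) + 9 = \left(9 + 178\right) + 9 = 187 + 9 = 196$)
$\left(q + 5\right) 128 = \left(196 + 5\right) 128 = 201 \cdot 128 = 25728$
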